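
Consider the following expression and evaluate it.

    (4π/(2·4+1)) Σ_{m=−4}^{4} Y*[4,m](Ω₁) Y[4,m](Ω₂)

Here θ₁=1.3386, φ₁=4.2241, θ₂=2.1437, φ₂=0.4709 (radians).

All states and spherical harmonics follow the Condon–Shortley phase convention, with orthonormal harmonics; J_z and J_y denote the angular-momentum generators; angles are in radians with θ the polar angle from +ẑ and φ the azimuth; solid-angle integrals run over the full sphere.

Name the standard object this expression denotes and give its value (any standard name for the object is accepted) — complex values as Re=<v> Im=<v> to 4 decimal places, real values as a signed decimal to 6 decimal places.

Legendre polynomial (addition theorem), -0.249516

This sum is the spherical-harmonic addition theorem: it equals the Legendre polynomial P_l(cos γ) of the angle γ between the two directions.
Term-by-term m-sum for l=4 (normalisation 4π/9 = 1.396263):
  m=-4: Y*=-0.14809 - 0.36824j  Y=-0.06791 - 0.20996j  product -0.06726 + 0.05610j
  m=-3: Y*=0.26397 + 0.02807j  Y=-0.06339 + 0.39760j  product -0.02789 + 0.10318j
  m=-2: Y*=0.11162 - 0.16520j  Y=0.14689 - 0.20189j  product -0.01696 - 0.04680j
  m=-1: Y*=0.13068 + 0.24601j  Y=0.18112 - 0.09221j  product 0.04635 + 0.03251j
  m=+0: Y*=0.15969 + 0.00000j  Y=-0.29549 + 0.00000j  product -0.04719 + 0.00000j
  m=+1: Y*=-0.13068 + 0.24601j  Y=-0.18112 - 0.09221j  product 0.04635 - 0.03251j
  m=+2: Y*=0.11162 + 0.16520j  Y=0.14689 + 0.20189j  product -0.01696 + 0.04680j
  m=+3: Y*=-0.26397 + 0.02807j  Y=0.06339 + 0.39760j  product -0.02789 - 0.10318j
  m=+4: Y*=-0.14809 + 0.36824j  Y=-0.06791 + 0.20996j  product -0.06726 - 0.05610j
Total Σ_m = -0.17870 - 0.00000j. Multiply by 1.396263: -0.24952 - 0.00000j. P_4(cos γ) = -0.249516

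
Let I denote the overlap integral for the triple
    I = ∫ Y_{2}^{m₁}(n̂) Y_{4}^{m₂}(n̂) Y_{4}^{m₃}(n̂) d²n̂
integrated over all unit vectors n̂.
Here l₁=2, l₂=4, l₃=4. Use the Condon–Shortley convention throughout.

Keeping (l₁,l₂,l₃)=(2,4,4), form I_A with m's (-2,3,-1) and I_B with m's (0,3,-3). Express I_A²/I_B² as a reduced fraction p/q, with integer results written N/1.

l's match ⇒ only the (l;m) 3-j factors differ between A and B.
A: triangle coeff Δ(2,4,4) = 1/13860; Σ_t [2,2]: t=2:+1/480 = 1/480; (3j)²=3/110 [(2 4 4; -2 3 -1)], sign=-1
B: triangle coeff Δ(2,4,4) = 1/13860; Σ_t [1,2]: t=1:−1/720 t=2:+1/480 = 1/1440; (3j)²=7/1980 [(2 4 4; 0 3 -3)], sign=-1
I_A²/I_B² = (3/110)/(7/1980) = 54/7

54/7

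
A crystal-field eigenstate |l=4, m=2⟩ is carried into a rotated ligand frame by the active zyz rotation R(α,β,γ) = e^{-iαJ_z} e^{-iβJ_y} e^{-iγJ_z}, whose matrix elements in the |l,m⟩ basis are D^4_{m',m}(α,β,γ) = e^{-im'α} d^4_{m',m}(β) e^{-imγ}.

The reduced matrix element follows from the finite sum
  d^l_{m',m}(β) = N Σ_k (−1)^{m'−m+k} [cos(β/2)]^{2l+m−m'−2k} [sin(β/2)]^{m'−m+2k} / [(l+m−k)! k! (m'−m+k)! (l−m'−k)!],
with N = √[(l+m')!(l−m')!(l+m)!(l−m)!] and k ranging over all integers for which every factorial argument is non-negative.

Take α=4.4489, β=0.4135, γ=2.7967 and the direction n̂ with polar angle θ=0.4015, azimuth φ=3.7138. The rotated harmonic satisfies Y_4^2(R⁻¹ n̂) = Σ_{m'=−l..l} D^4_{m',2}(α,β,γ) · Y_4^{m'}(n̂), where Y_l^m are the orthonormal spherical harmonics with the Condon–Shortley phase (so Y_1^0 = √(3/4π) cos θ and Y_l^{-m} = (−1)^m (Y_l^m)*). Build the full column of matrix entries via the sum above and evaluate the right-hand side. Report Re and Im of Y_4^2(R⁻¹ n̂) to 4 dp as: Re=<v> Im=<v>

Need the full column D^4_{m',2} for m'=−4..4 at α=4.4489, β=0.4135, γ=2.7967.
cos(β/2)=0.978703, sin(β/2)=0.205280
d^4_{-4,2}: single k=6 term ⇒ +0.000379;  D = +0.000354-0.000135i
d^4_{-3,2}: k∈[5..6] ⇒ +0.003836 -0.000056 = +0.003780;  D = +0.000380+0.003761i
d^4_{-2,2}: k∈[4..6] ⇒ +0.024439 -0.000860 +0.000003 = +0.023582;  D = -0.023270-0.003822i
d^4_{-1,2}: k∈[3..5] ⇒ +0.109853 -0.007249 +0.000064 = +0.102667;  D = +0.042453-0.093479i
d^4_{0,2}: k∈[2..4] ⇒ +0.351335 -0.041218 +0.000680 = +0.310798;  D = +0.239744+0.197783i
d^4_{1,2}: k∈[1..3] ⇒ +0.749101 -0.164779 +0.004833 = +0.589155;  D = -0.480347+0.341130i
d^4_{2,2}: k∈[0..2] ⇒ +0.841799 -0.444408 +0.024439 = +0.421830;  D = -0.146242-0.395669i
d^4_{3,2}: k∈[0..1] ⇒ -0.660645 +0.087193 = -0.573452;  D = -0.571103+0.051852i
d^4_{4,2}: single k=0 term ⇒ +0.195965;  D = -0.033723+0.193042i
Y_4^{m'}(θ=0.4015,φ=3.7138) and Σ D·Y over m':
  (+0.0004-0.0001i)·(-0.0068-0.0078i)  (+0.0004+0.0038i)·(+0.0100+0.0680i)  (-0.0233-0.0038i)·(+0.1042-0.2294i)  (+0.0425-0.0935i)·(-0.4193+0.2701i)  (+0.2397+0.1978i)·(+0.2864+0.0000i)  (-0.4803+0.3411i)·(+0.4193+0.2701i)  (-0.1462-0.3957i)·(+0.1042+0.2294i)  (-0.5711+0.0519i)·(-0.0100+0.0680i)  (-0.0337+0.1930i)·(-0.0068+0.0078i)
Y_4^2(R⁻¹ n̂) = -0.144584+0.009910i

Re=-0.1446 Im=0.0099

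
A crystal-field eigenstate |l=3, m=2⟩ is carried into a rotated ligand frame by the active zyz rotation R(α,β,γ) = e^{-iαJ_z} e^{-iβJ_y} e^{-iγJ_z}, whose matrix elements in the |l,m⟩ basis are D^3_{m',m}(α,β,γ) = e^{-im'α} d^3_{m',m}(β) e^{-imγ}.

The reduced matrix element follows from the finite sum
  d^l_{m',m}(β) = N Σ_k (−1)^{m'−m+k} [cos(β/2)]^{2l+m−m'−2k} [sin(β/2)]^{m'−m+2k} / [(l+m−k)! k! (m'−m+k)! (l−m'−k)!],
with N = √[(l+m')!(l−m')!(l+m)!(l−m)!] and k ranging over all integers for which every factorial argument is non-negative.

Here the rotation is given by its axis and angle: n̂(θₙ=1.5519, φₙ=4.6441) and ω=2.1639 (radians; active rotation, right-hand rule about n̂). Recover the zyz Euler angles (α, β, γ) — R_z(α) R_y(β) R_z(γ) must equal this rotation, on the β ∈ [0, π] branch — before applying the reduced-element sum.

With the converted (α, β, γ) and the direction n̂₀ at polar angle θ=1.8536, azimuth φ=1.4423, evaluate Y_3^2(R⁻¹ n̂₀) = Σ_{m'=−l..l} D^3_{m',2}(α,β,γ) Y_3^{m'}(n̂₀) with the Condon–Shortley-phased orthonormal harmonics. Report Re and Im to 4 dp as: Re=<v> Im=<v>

Re=-0.0755 Im=-0.0291

Axis–angle → zyz. n̂ = (sinθₙcosφₙ, sinθₙsinφₙ, cosθₙ) = (-0.068224, -0.997491, +0.018895), ω = 2.1639.
R = I cosω + sinω [n̂]ₓ + (1−cosω) n̂n̂ᵀ gives
  R = [-0.551681, +0.090422, -0.829139; +0.121758, +0.992187, +0.027189; +0.825120, -0.085954, -0.558381]
β = atan2(√(R₁₃²+R₂₃²), R₃₃) = 2.163229; α = atan2(R₂₃, R₁₃) mod 2π = 3.108812; γ = atan2(R₃₂, −R₃₁) mod 2π = 3.245390
Need the full column D^3_{m',2} for m'=−3..3 at α=3.1088, β=2.1632, γ=3.2454.
cos(β/2)=0.469904, sin(β/2)=0.882718
d^3_{-3,2}: single k=5 term ⇒ +0.616870;  D = -0.588226+0.185793i
d^3_{-2,2}: k∈[4..5] ⇒ +0.670309 -0.473076 = +0.197233;  D = +0.189921-0.053208i
d^3_{-1,2}: k∈[3..4] ⇒ +0.451359 -0.796376 = -0.345016;  D = +0.335097-0.082137i
d^3_{0,2}: k∈[2..3] ⇒ +0.208085 -0.734287 = -0.526202;  D = -0.514904+0.108454i
d^3_{1,2}: k∈[1..2] ⇒ +0.063954 -0.451359 = -0.387405;  D = +0.381501-0.067380i
d^3_{2,2}: k∈[0..1] ⇒ +0.010766 -0.189955 = -0.179189;  D = -0.177384+0.025365i
d^3_{3,2}: single k=0 term ⇒ -0.049538;  D = +0.049243-0.005402i
Y_3^{m'}(θ=1.8536,φ=1.4423) and Σ D·Y over m':
  (-0.5882+0.1858i)·(-0.1389+0.3423i)  (+0.1899-0.0532i)·(+0.2543+0.0668i)  (+0.3351-0.0821i)·(-0.0243+0.1880i)  (-0.5149+0.1085i)·(+0.2719+0.0000i)  (+0.3815-0.0674i)·(+0.0243+0.1880i)  (-0.1774+0.0254i)·(+0.2543-0.0668i)  (+0.0492-0.0054i)·(+0.1389+0.3423i)
Y_3^2(R⁻¹ n̂) = -0.075511-0.029078i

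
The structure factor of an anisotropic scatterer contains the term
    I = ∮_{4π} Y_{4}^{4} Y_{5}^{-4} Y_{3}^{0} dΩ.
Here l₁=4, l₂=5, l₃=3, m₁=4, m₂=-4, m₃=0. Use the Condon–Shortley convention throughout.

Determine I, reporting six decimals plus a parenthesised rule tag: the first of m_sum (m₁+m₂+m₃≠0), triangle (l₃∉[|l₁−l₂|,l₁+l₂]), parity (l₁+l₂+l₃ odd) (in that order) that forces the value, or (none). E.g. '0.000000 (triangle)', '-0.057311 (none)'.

-0.207724 (none)

m-sum 0 ✓  L=12 even ✓  1≤3≤9 ✓
Π(2lᵢ+1) = 9×11×7 = 693
triangle coeff Δ(4,5,3) = 1/180180
Σ_t [2,4]: t=2:+1/576 t=3:−1/144 t=4:+1/576 = -1/288
(3j)²=20/1001 [(4 5 3; 0 0 0)], sign=+1
Σ_t [0,0]: t=0:+1/8640 = 1/8640
(3j)²=28/715 [(4 5 3; 4 -4 0)], sign=-1
⇒ 4πI² = 1008/1859
I = (-1)√(1008/1859/(4π)) = -0.20772350
No selection rule forces the value: the integral is nonzero (none).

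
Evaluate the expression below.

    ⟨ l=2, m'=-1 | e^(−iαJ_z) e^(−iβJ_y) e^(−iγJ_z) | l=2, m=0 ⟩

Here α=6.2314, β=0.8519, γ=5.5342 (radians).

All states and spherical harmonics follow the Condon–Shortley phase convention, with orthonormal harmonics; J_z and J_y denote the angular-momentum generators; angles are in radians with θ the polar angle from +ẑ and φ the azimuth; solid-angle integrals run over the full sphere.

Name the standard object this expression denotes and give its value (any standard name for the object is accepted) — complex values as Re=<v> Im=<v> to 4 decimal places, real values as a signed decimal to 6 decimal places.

This is a Wigner D-matrix element — the rotation-matrix element ⟨l m'| R(α,β,γ) |l m⟩ in the angular-momentum basis.
D^2_{-1,0}(6.2314,0.8519,5.5342) = e^{-i·-1·6.2314}·d^2_{-1,0}(0.8519)·e^{-i·0·5.5342}. Compute d first:
Half-angle: c=0.910647, s=0.413186. N=√(1·6·2·2)=4.898979
k∈{1,2} keeps every argument non-negative
  k=1: (−1)^0·4.8990/(2)·0.9106^3·0.4132^1 = +0.764312
  k=2: (−1)^1·4.8990/(2)·0.9106^1·0.4132^3 = -0.157348
d^2_{-1,0}(0.8519) = +0.764312 -0.157348 = +0.606964
Attach z-rotation phases: D = e^{-i(-1)(6.2314)}·(+0.606964)·e^{-i(0)(5.5342)} = +0.606150-0.031418i

Wigner D-matrix element, Re=0.6062 Im=-0.0314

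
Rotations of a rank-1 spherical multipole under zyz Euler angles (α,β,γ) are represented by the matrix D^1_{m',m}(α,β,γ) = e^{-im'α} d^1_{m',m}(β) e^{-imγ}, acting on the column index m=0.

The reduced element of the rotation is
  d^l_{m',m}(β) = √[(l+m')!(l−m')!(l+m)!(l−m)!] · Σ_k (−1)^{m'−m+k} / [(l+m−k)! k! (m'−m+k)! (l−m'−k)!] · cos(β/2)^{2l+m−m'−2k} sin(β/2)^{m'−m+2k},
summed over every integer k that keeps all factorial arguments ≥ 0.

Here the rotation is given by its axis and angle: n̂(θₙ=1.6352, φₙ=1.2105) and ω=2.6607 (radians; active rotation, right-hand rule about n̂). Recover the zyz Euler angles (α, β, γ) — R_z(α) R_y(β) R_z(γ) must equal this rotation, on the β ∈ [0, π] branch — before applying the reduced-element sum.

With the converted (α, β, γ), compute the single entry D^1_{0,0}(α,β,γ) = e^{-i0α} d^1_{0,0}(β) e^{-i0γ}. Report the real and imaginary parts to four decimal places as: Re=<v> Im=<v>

Re=-0.8788 Im=0.0000

Axis–angle → zyz. n̂ = (sinθₙcosφₙ, sinθₙsinφₙ, cosθₙ) = (+0.351821, +0.933852, -0.064359), ω = 2.6607.
R = I cosω + sinω [n̂]ₓ + (1−cosω) n̂n̂ᵀ gives
  R = [-0.653065, +0.649605, +0.389255; +0.590063, +0.758669, -0.276129; -0.474690, +0.049355, -0.878768]
β = atan2(√(R₁₃²+R₂₃²), R₃₃) = 2.644071; α = atan2(R₂₃, R₁₃) mod 2π = 5.666193; γ = atan2(R₃₂, −R₃₁) mod 2π = 0.103600
D^1_{0,0}(5.6662,2.6441,0.1036) = e^{-i·0·5.6662}·d^1_{0,0}(2.6441)·e^{-i·0·0.1036}. Compute d first:
Half-angle: c=0.246203, s=0.969218. N=√(1·1·1·1)=1.000000
k∈{0,1} keeps every argument non-negative
  k=0: (−1)^0·1.0000/(1)·0.2462^2·0.9692^0 = +0.060616
  k=1: (−1)^1·1.0000/(1)·0.2462^0·0.9692^2 = -0.939384
d^1_{0,0}(2.6441) = +0.060616 -0.939384 = -0.878768
Phases: e^{-i·(0)·5.6662}=+1.000000+0.000000i, e^{-i·(0)·0.1036}=+1.000000+0.000000i ⇒ D=-0.878768+0.000000i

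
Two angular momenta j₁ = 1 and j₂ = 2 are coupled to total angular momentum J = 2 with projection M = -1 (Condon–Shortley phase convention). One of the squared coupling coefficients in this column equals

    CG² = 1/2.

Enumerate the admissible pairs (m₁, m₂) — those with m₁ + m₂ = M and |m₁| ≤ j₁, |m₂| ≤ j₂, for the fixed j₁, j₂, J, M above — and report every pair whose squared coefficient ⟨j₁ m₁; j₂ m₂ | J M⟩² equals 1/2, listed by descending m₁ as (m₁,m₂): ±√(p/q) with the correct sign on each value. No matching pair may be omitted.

Admissible pairs with m₁+m₂ = M = -1: (-1,0), (0,-1), (1,-2)
  (m₁,m₂)=(1,-2): CG² = 1/3, CG = +√(1/3)
  (m₁,m₂)=(0,-1): CG² = 1/6, CG = +√(1/6)
  (m₁,m₂)=(-1,0): CG² = 1/2, CG = −√(1/2)   ← matches the target
Pairs with CG² = 1/2: (-1,0): −√(1/2)

(-1,0): −√(1/2)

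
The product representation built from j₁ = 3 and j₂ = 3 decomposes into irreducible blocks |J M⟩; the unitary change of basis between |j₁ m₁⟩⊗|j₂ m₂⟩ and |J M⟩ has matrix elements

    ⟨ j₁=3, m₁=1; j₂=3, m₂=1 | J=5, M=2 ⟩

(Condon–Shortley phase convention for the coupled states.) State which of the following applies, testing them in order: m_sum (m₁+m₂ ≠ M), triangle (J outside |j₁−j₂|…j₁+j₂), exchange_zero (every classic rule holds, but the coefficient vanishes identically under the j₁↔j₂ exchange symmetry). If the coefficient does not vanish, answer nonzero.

m-sum: m₁+m₂ = 1+1 = 2, M = 2  ✓
triangle: |j₁−j₂| = 0 ≤ J = 5 ≤ j₁+j₂ = 6  ✓
exchange: j₁=j₂ and m₁=m₂, and (−1)^(j₁+j₂−J) = (−1)^1 = −1 forces ⟨j₁m₁;j₂m₂|JM⟩ = −⟨j₂m₂;j₁m₁|JM⟩ = −⟨j₁m₁;j₂m₂|JM⟩ ⇒ the coefficient vanishes identically
Racah sum check: Σ_k collapses to 0 ⇒ CG = 0

exchange_zero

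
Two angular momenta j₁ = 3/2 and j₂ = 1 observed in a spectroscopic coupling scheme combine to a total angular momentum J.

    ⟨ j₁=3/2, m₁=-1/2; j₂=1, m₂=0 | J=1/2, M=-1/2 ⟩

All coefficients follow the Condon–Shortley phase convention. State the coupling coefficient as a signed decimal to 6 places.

−√(1/3) = -0.577350

triangle: 2!×1!×0!/4! = 2/24
(j±m)!: 1!×2!×1!×1!×0!×1! = 2
prefactor² = (2J+1)×Δ×N² = 1/3
  k=1: −1/(1!×1!×1!×0!×0!×0!) = -1
Σ = -1  ⇒  CG² = 1/3×(-1)² = 1/3
CG = −√(1/3) = -0.577350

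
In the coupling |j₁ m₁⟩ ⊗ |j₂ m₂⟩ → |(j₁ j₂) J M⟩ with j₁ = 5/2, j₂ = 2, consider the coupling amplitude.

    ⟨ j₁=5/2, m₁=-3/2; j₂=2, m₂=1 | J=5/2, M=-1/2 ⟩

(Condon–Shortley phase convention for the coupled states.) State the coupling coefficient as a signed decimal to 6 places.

√[6·2!3!2!/8! · 1!4!3!1!2!3!] = √(216/35)
  +(−1)^1/∏(1,1,3,2,0,0)! = -1/12  (running -1/12)
  +(−1)^2/∏(2,0,2,1,1,1)! = 1/4  (running 1/6)
⟨..|..⟩ = √(216/35)·(1/6) = +0.414039

+√(6/35) ≈ +0.414039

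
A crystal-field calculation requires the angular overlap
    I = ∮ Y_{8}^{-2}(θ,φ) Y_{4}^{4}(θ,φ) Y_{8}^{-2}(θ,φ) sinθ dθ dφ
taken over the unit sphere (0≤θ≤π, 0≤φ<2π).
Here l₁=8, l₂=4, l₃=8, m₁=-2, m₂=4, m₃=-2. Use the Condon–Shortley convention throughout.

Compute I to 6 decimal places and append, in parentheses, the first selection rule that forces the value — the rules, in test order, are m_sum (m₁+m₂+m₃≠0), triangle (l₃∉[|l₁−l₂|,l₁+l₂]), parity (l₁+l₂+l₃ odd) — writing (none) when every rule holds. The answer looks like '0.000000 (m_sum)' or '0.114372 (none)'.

0.171997 (none)

Rules hold: Σm=0, L=20 even, 4≤8≤12.
N = 17·9·17 = 2601
Δ = 4!·12!·4!/21! = 1/185175900
Racah Σ t=0..4: t=0:+1/557383680 t=1:−1/21772800 t=2:+1/8294400 t=3:−1/21772800 t=4:+1/557383680 = 1/30965760
⇒ 3j(8 4 8; 0 0 0)² = 36/4199, sgn +1
Racah Σ t=4..4: t=4:+1/298598400 = 1/298598400
⇒ 3j(8 4 8; -2 4 -2)² = 70/4199, sgn +1
4πI² = N·(3j₀)²·(3jₘ)² = 22680/61009
I = +1·√(0.371748/4π) = 0.17199651
No selection rule forces the value: the integral is nonzero (none).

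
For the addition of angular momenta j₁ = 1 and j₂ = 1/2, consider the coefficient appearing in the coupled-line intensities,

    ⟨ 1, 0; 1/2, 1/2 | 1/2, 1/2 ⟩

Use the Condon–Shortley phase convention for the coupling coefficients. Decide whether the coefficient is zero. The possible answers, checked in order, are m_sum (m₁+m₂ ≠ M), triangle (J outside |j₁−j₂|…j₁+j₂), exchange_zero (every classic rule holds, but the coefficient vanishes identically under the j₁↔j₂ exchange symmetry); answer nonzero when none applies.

nonzero

m-sum: m₁+m₂ = 0+1/2 = 1/2, M = 1/2  ✓
triangle: |j₁−j₂| = 1/2 ≤ J = 1/2 ≤ j₁+j₂ = 3/2  ✓
exchange: j₁≠j₂ or m₁≠m₂ — the exchange symmetry imposes no constraint here
value check: CG = −√(1/3) = -0.577350 ≠ 0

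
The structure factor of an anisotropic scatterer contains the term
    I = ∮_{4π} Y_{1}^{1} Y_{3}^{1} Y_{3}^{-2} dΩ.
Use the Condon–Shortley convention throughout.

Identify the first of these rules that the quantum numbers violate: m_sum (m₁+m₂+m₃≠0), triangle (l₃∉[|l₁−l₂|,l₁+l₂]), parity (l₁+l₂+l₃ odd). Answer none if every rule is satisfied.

azimuthal sum: 1 + 1 − 2 = 0  ✓
2 ≤ 3 ≤ 4 (triangle on l)  ✓
L = 1 + 3 + 3 = 7 (odd)  ✗

parity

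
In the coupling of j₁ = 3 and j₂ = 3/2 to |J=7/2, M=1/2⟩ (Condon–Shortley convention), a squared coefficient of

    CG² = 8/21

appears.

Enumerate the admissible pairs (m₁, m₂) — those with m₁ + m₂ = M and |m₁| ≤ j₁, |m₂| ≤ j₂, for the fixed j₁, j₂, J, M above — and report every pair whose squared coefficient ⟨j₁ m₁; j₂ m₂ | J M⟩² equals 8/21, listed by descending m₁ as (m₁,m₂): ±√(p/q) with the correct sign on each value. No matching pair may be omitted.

Admissible pairs with m₁+m₂ = M = 1/2: (-1,3/2), (0,1/2), (1,-1/2), (2,-3/2)
  (m₁,m₂)=(2,-3/2): CG² = 5/21, CG = +√(5/21)
  (m₁,m₂)=(1,-1/2): CG² = 2/7, CG = +√(2/7)
  (m₁,m₂)=(0,1/2): CG² = 2/21, CG = −√(2/21)
  (m₁,m₂)=(-1,3/2): CG² = 8/21, CG = −√(8/21)   ← matches the target
Pairs with CG² = 8/21: (-1,3/2): −√(8/21)

(-1,3/2): −√(8/21)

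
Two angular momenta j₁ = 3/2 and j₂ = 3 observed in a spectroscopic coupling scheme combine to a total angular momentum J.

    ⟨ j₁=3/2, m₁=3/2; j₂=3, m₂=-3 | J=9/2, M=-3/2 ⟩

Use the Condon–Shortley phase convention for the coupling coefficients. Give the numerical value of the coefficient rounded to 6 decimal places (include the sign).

triangle: 0!·3!·6!/10! = 4320/3628800
(j±m)!: 3!·0!·0!·6!·3!·6! = 18662400
prefactor² = (2J+1)·Δ·N² = 1555200/7
  k=0: +1/(0!·0!·0!·0!·3!·6!) = 1/4320
Σ = 1/4320  ⇒  CG² = 1555200/7·(1/4320)² = 1/84
CG = +√(1/84) = +0.109109

+0.109109  (= +√(1/84))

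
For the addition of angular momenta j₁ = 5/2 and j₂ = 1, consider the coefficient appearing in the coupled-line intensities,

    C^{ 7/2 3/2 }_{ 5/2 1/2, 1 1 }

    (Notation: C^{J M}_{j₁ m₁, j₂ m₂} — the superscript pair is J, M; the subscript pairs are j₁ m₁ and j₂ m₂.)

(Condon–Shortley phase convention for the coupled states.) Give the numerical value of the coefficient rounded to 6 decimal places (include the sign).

+√(10/21) ≈ +0.690066

j₁+j₂−J=0  J+j₁−j₂=5  J−j₁+j₂=2  j₁+j₂+J+1=8
(j₁±m₁, j₂±m₂, J±M) = (3,2,2,0,5,2)
P² = 1920/7
sum k=0..0:
  [0] +1/24 = 1/24
S = 1/24
C² = P²·S² = 10/21 ; C = +0.690066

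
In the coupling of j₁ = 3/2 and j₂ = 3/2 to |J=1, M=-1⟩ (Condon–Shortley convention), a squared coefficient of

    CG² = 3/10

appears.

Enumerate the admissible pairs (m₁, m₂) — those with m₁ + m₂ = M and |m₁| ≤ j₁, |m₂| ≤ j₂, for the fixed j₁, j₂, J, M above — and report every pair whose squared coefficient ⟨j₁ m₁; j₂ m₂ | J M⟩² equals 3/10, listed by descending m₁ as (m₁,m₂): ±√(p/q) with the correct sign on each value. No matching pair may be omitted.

(1/2,-3/2): +√(3/10); (-3/2,1/2): +√(3/10)

Admissible pairs with m₁+m₂ = M = -1: (-3/2,1/2), (-1/2,-1/2), (1/2,-3/2)
  (m₁,m₂)=(1/2,-3/2): CG² = 3/10, CG = +√(3/10)   ← matches the target
  (m₁,m₂)=(-1/2,-1/2): CG² = 2/5, CG = −√(2/5)
  (m₁,m₂)=(-3/2,1/2): CG² = 3/10, CG = +√(3/10)   ← matches the target
Pairs with CG² = 3/10: (1/2,-3/2): +√(3/10); (-3/2,1/2): +√(3/10)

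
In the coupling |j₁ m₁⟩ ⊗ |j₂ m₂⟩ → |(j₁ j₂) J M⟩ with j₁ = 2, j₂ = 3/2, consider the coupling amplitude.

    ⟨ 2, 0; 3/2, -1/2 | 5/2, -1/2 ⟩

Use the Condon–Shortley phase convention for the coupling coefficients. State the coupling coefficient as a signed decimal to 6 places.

+0.292770

triangle: 1!·3!·2!/7! = 12/5040
(j±m)!: 2!·2!·1!·2!·2!·3! = 96
prefactor² = (2J+1)·Δ·N² = 48/35
  k=0: +1/(0!·1!·2!·1!·1!·1!) = 1/2
  k=1: −1/(1!·0!·1!·0!·2!·2!) = -1/4
Σ = 1/4  ⇒  CG² = 48/35·(1/4)² = 3/35
CG = +√(3/35) = +0.292770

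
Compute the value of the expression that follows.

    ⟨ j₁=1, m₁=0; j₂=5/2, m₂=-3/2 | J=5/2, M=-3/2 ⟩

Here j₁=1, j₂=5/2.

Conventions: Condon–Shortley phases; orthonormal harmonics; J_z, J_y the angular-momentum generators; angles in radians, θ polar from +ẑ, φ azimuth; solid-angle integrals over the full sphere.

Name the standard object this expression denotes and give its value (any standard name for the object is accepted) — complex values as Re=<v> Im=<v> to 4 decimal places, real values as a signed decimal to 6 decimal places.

This is a Clebsch–Gordan (vector-coupling) coefficient.
triangle: 1!×1!×4!/7! = 24/5040
(j±m)!: 1!×1!×1!×4!×1!×4! = 576
prefactor² = (2J+1)×Δ×N² = 576/35
  k=0: +1/(0!×1!×1!×1!×0!×3!) = 1/6
  k=1: −1/(1!×0!×0!×0!×1!×4!) = -1/24
Σ = 1/8  ⇒  CG² = 576/35×(1/8)² = 9/35
CG = +√(9/35) = +0.507093

Clebsch–Gordan coefficient, +√(9/35) ≈ +0.507093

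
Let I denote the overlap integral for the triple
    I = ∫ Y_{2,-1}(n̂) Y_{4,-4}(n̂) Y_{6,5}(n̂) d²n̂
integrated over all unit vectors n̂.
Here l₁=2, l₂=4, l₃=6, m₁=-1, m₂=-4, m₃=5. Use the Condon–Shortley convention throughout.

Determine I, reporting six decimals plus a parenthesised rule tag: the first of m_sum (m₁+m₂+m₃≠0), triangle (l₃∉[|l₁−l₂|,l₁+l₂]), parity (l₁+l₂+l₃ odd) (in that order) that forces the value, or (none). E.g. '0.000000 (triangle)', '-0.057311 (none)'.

-0.204295 (none)

m-sum 0 ✓  L=12 even ✓  2≤6≤6 ✓
Π(2lᵢ+1) = 5×9×13 = 585
triangle coeff Δ(2,4,6) = 1/6435
Σ_t [0,0]: t=0:+1/2304 = 1/2304
(3j)²=5/143 [(2 4 6; 0 0 0)], sign=+1
Σ_t [0,0]: t=0:+1/241920 = 1/241920
(3j)²=1/39 [(2 4 6; -1 -4 5)], sign=-1
⇒ 4πI² = 75/143
I = (-1)√(75/143/(4π)) = -0.20429497
No selection rule forces the value: the integral is nonzero (none).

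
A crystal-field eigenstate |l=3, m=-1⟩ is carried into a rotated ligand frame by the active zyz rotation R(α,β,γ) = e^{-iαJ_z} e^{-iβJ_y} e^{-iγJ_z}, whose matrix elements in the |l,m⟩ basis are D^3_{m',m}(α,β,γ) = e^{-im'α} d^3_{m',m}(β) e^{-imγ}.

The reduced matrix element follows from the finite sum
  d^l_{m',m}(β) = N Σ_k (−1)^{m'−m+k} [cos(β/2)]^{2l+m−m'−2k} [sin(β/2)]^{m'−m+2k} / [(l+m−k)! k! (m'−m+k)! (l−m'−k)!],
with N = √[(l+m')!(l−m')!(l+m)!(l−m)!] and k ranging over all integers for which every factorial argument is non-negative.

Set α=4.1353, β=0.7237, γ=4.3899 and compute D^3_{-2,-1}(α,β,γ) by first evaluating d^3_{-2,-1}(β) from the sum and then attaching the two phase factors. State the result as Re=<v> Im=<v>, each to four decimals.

Re=0.5689 Im=0.0537

Split into d^3_{-2,-1}(β=0.7237) × two z-phases.
Half-angle: c=0.935244, s=0.354005. N=√(1·120·2·24)=75.894664
The bounds max(0,m−m')=1 and min(l+m,l−m')=2 give 2 terms
  k=1: (−1)^0·75.8947/(24)·0.9352^5·0.3540^1 = +0.801001
  k=2: (−1)^1·75.8947/(12)·0.9352^3·0.3540^3 = -0.229526
d^3_{-2,-1}(0.7237) = +0.801001 -0.229526 = +0.571475
D = (-0.404670+0.914463i)·(+0.571475)·(-0.316928-0.948450i) = +0.568945+0.053713i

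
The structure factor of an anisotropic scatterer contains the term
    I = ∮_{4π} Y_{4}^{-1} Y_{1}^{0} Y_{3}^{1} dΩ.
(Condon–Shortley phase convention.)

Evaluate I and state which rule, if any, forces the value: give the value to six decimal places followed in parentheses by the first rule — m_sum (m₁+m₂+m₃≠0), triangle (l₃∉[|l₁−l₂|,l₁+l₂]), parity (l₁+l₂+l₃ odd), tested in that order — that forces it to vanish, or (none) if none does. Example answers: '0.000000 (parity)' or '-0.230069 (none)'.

Rules hold: Σm=0, L=8 even, 3≤3≤5.
N = 9·3·7 = 189
Δ = 2!·6!·0!/9! = 1/252
Racah Σ t=1..1: t=1:−1/36 = -1/36
⇒ 3j(4 1 3; 0 0 0)² = 4/63, sgn +1
Racah Σ t=1..1: t=1:−1/48 = -1/48
⇒ 3j(4 1 3; -1 0 1)² = 5/84, sgn -1
4πI² = N·(3j₀)²·(3jₘ)² = 5/7
I = -1·√(0.714286/4π) = -0.23841361
No selection rule forces the value: the integral is nonzero (none).

-0.238414 (none)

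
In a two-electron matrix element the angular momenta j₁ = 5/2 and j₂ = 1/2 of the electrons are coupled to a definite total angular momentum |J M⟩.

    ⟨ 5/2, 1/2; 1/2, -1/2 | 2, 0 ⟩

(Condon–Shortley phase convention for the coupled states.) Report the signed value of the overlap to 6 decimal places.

+√(1/2) ≈ +0.707107

triangle: 1!*4!*0!/6! = 24/720
(j±m)!: 3!*2!*0!*1!*2!*2! = 48
prefactor² = (2J+1)*Δ*N² = 8
  k=0: +1/(0!*1!*2!*0!*2!*0!) = 1/4
Σ = 1/4  ⇒  CG² = 8*(1/4)² = 1/2
CG = +√(1/2) = +0.707107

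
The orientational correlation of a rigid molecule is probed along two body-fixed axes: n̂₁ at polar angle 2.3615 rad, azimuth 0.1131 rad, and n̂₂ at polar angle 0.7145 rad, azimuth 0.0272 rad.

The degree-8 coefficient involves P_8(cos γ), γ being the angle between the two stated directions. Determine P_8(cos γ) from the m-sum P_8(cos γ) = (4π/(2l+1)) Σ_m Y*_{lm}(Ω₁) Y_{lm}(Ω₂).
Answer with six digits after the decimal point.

Term-by-term m-sum for l=8 (normalisation 4π/17 = 0.739198):
  m=-8: Y*=+0.019072+0.024272i  Y=+0.017100-0.003781i  product +0.000418+0.000343i
  m=-7: Y*=-0.087683-0.088795i  Y=+0.079305-0.015285i  product -0.008311-0.005702i
  m=-6: Y*=+0.233405+0.188206i  Y=+0.222217-0.036591i  product +0.058753+0.033282i
  m=-5: Y*=-0.384702-0.244147i  Y=+0.408697-0.055928i  product -0.170881-0.078266i
  m=-4: Y*=+0.331994+0.161355i  Y=+0.454401-0.049635i  product +0.158867+0.056842i
  m=-3: Y*=+0.036656+0.012938i  Y=+0.159719-0.013062i  product +0.006024+0.001588i
  m=-2: Y*=-0.371261-0.085441i  Y=-0.298939+0.016278i  product +0.112375+0.019498i
  m=-1: Y*=+0.145399+0.016515i  Y=-0.320503+0.008720i  product -0.046745-0.004025i
  m=+0: Y*=+0.340778-0.000000i  Y=+0.208068+0.000000i  product +0.070905+0.000000i
  m=+1: Y*=-0.145399+0.016515i  Y=+0.320503+0.008720i  product -0.046745+0.004025i
  m=+2: Y*=-0.371261+0.085441i  Y=-0.298939-0.016278i  product +0.112375-0.019498i
  m=+3: Y*=-0.036656+0.012938i  Y=-0.159719-0.013062i  product +0.006024-0.001588i
  m=+4: Y*=+0.331994-0.161355i  Y=+0.454401+0.049635i  product +0.158867-0.056842i
  m=+5: Y*=+0.384702-0.244147i  Y=-0.408697-0.055928i  product -0.170881+0.078266i
  m=+6: Y*=+0.233405-0.188206i  Y=+0.222217+0.036591i  product +0.058753-0.033282i
  m=+7: Y*=+0.087683-0.088795i  Y=-0.079305-0.015285i  product -0.008311+0.005702i
  m=+8: Y*=+0.019072-0.024272i  Y=+0.017100+0.003781i  product +0.000418-0.000343i
Σ over m = +0.291905-0.000000i; ×(4π/17) → +0.215776-0.000000i. Real part: 0.215776

0.215776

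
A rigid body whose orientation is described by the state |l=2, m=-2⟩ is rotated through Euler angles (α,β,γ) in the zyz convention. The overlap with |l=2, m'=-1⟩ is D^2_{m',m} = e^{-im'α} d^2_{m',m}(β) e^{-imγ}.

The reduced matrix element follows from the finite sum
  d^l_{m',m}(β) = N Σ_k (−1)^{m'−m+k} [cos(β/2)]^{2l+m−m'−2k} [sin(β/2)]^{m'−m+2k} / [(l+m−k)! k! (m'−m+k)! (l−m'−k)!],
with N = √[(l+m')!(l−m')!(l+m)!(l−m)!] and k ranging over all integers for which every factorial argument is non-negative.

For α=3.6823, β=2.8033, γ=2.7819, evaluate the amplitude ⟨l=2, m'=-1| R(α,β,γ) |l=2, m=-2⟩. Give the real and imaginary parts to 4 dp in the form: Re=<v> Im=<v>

Re=0.0093 Im=-0.0017

First d^2_{-1,-2}(β=2.8033), then the phase factors e^{-i(-1)α} and e^{-i(-2)γ}:
c=cos(2.803300/2)=0.168341, s=sin(2.803300/2)=0.985729; N=√[1·6·1·24]=12.000000
k: max(0,(-2)−(-1))=0 … min(2+(-2),2−(-1))=0
  k=0: (−1)^1·12.0000/(6)·0.1683^3·0.9857^1 = -0.009405
d^2_{-1,-2}(2.8033) = -0.009405
Attach z-rotation phases: D = e^{-i(-1)(3.6823)}·(-0.009405)·e^{-i(-2)(2.7819)} = +0.009255-0.001672i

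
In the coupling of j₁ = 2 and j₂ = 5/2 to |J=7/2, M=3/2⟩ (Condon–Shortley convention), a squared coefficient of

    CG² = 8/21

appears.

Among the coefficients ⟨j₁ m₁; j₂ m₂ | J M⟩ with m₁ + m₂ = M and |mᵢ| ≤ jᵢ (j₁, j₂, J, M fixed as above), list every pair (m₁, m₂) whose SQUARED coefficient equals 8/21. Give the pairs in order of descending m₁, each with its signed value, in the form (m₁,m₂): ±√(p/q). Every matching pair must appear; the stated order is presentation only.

(2,-1/2): +√(8/21)

Admissible pairs with m₁+m₂ = M = 3/2: (-1,5/2), (0,3/2), (1,1/2), (2,-1/2)
  (m₁,m₂)=(2,-1/2): CG² = 8/21, CG = +√(8/21)   ← matches the target
  (m₁,m₂)=(1,1/2): CG² = 2/21, CG = +√(2/21)
  (m₁,m₂)=(0,3/2): CG² = 2/7, CG = −√(2/7)
  (m₁,m₂)=(-1,5/2): CG² = 5/21, CG = −√(5/21)
Pairs with CG² = 8/21: (2,-1/2): +√(8/21)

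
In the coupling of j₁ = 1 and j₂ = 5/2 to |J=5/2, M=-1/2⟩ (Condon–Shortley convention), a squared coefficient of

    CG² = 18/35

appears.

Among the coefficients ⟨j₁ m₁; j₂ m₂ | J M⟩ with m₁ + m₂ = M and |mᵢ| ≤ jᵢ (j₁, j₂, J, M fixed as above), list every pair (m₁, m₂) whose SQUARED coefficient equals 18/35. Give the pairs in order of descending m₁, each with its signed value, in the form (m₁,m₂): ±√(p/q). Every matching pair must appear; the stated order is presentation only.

Admissible pairs with m₁+m₂ = M = -1/2: (-1,1/2), (0,-1/2), (1,-3/2)
  (m₁,m₂)=(1,-3/2): CG² = 16/35, CG = +√(16/35)
  (m₁,m₂)=(0,-1/2): CG² = 1/35, CG = +√(1/35)
  (m₁,m₂)=(-1,1/2): CG² = 18/35, CG = −√(18/35)   ← matches the target
Pairs with CG² = 18/35: (-1,1/2): −√(18/35)

(-1,1/2): −√(18/35)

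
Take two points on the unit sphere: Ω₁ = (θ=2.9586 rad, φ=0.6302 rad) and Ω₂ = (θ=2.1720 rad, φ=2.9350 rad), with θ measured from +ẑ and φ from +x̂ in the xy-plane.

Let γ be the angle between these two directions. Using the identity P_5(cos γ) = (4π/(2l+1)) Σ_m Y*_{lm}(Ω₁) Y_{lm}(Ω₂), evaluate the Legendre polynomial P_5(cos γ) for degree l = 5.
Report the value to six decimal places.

Term-by-term m-sum for l=5 (normalisation 4π/11 = 1.142397):
  [-5]  conj(Y_{5,-5})(Ω₁) = (-0.000093, -0.000001) ; Y_{5,-5}(Ω₂) = (-0.090679, -0.152022) ; Δ = (0.000008, 0.000014)
  [-4]  conj(Y_{5,-4})(Ω₁) = (0.001287, -0.000921) ; Y_{5,-4}(Ω₂) = (-0.260141, -0.282382) ; Δ = (-0.000595, -0.000124)
  [-3]  conj(Y_{5,-3})(Ω₁) = (-0.005048, 0.015242) ; Y_{5,-3}(Ω₂) = (-0.296819, -0.211802) ; Δ = (0.004726, -0.003455)
  [-2]  conj(Y_{5,-2})(Ω₁) = (-0.032036, -0.099874) ; Y_{5,-2}(Ω₂) = (0.023983, 0.010515) ; Δ = (0.000282, -0.002732)
  [-1]  conj(Y_{5,-1})(Ω₁) = (0.334122, 0.243716) ; Y_{5,-1}(Ω₂) = (0.343701, 0.072034) ; Δ = (0.097282, 0.107833)
  [+0]  conj(Y_{5,0})(Ω₁) = (-0.714675, -0.000000) ; Y_{5,0}(Ω₂) = (0.062653, 0.000000) ; Δ = (-0.044777, -0.000000)
  [+1]  conj(Y_{5,1})(Ω₁) = (-0.334122, 0.243716) ; Y_{5,1}(Ω₂) = (-0.343701, 0.072034) ; Δ = (0.097282, -0.107833)
  [+2]  conj(Y_{5,2})(Ω₁) = (-0.032036, 0.099874) ; Y_{5,2}(Ω₂) = (0.023983, -0.010515) ; Δ = (0.000282, 0.002732)
  [+3]  conj(Y_{5,3})(Ω₁) = (0.005048, 0.015242) ; Y_{5,3}(Ω₂) = (0.296819, -0.211802) ; Δ = (0.004726, 0.003455)
  [+4]  conj(Y_{5,4})(Ω₁) = (0.001287, 0.000921) ; Y_{5,4}(Ω₂) = (-0.260141, 0.282382) ; Δ = (-0.000595, 0.000124)
  [+5]  conj(Y_{5,5})(Ω₁) = (0.000093, -0.000001) ; Y_{5,5}(Ω₂) = (0.090679, -0.152022) ; Δ = (0.000008, -0.000014)
Total Σ_m = (0.158631, -0.000000). Multiply by 1.142397: (0.181220, -0.000000). P_5(cos γ) = 0.181220

0.181220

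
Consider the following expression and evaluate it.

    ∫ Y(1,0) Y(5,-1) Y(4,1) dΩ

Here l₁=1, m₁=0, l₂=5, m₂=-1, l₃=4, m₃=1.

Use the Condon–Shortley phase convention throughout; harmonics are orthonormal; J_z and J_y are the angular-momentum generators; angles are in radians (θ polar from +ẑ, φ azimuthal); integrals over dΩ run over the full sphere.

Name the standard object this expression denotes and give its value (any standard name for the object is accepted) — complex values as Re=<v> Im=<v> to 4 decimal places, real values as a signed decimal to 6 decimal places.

This is a Gaunt coefficient — the integral of a triple product of spherical harmonics over the sphere.
m-sum 0 ✓  L=10 even ✓  4≤4≤6 ✓
Π(2lᵢ+1) = 3×11×9 = 297
triangle coeff Δ(1,5,4) = 1/495
Σ_t [1,1]: t=1:−1/576 = -1/576
(3j)²=5/99 [(1 5 4; 0 0 0)], sign=-1
Σ_t [1,1]: t=1:−1/720 = -1/720
(3j)²=8/165 [(1 5 4; 0 -1 1)], sign=+1
⇒ 4πI² = 8/11
I = (-1)√(8/11/(4π)) = -0.24057125

Gaunt coefficient, -0.240571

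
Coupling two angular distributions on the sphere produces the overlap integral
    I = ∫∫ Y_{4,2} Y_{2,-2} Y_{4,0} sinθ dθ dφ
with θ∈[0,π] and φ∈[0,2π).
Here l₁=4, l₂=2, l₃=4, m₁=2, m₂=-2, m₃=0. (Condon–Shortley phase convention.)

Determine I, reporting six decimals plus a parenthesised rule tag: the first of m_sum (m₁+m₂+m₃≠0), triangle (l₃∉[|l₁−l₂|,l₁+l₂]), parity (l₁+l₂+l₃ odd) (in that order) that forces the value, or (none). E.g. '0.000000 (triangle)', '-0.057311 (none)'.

Checks pass: Σm=0; 10 even; l₃=4∈[2,6].
(2·4+1)(2·2+1)(2·4+1) = 405
Δ: 2! 6! 2! / 11! → 1/13860
sum: t=0:+1/192 t=1:−1/36 t=2:+1/192 = -5/288
3j²(4 2 4; 0 0 0) = Δ·Π!·Σ² = 20/693  (sign -1)
sum: t=0:+1/192 = 1/192
3j²(4 2 4; 2 -2 0) = Δ·Π!·Σ² = 3/77  (sign +1)
combine: 4πI² = 405·20/693·3/77 = 2700/5929
take √, sign -1: I = -0.19036462
No selection rule forces the value: the integral is nonzero (none).

-0.190365 (none)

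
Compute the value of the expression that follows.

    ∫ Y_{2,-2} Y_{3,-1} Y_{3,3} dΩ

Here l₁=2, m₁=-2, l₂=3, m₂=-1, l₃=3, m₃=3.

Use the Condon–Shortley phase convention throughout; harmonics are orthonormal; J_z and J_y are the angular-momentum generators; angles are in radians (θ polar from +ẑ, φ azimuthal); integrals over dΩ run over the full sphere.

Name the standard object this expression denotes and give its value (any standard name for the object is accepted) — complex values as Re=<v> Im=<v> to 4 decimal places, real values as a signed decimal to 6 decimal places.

Gaunt coefficient, +0.132981

This is a Gaunt coefficient — the integral of a triple product of spherical harmonics over the sphere.
m-sum 0 ✓  L=8 even ✓  1≤3≤5 ✓
Π(2lᵢ+1) = 5×7×7 = 245
triangle coeff Δ(2,3,3) = 1/3780
Σ_t [0,2]: t=0:+1/24 t=1:−1/4 t=2:+1/24 = -1/6
(3j)²=4/105 [(2 3 3; 0 0 0)], sign=+1
Σ_t [2,2]: t=2:+1/96 = 1/96
(3j)²=1/42 [(2 3 3; -2 -1 3)], sign=+1
⇒ 4πI² = 2/9
I = (+1)√(2/9/(4π)) = 0.13298076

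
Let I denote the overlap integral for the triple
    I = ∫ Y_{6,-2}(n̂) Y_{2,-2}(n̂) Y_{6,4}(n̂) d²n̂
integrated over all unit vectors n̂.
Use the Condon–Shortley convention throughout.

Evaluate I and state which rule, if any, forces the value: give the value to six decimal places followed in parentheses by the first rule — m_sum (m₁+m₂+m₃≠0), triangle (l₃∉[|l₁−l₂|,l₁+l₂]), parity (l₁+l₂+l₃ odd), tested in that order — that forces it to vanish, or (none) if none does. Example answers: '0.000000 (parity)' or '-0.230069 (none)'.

-0.153870 (none)

Checks pass: Σm=0; 14 even; l₃=6∈[4,8].
(2·6+1)(2·2+1)(2·6+1) = 845
Δ: 2! 10! 2! / 15! → 1/90090
sum: t=0:+1/69120 t=1:−1/14400 t=2:+1/69120 = -7/172800
3j²(6 2 6; 0 0 0) = Δ·Π!·Σ² = 14/715  (sign -1)
sum: t=0:+1/322560 = 1/322560
3j²(6 2 6; -2 -2 4) = Δ·Π!·Σ² = 18/1001  (sign +1)
combine: 4πI² = 845·14/715·18/1001 = 36/121
take √, sign -1: I = -0.15386989
No selection rule forces the value: the integral is nonzero (none).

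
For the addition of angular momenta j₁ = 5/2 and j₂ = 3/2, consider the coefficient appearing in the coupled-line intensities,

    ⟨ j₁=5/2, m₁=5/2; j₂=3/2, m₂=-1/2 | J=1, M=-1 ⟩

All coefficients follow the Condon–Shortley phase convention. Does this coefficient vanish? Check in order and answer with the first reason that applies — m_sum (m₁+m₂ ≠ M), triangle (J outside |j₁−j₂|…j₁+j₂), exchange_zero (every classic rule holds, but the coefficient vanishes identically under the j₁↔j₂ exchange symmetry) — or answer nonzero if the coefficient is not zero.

m_sum

m-sum: m₁+m₂ = 5/2+(-1/2) = 2, M = -1  ✗ ⇒ coefficient is 0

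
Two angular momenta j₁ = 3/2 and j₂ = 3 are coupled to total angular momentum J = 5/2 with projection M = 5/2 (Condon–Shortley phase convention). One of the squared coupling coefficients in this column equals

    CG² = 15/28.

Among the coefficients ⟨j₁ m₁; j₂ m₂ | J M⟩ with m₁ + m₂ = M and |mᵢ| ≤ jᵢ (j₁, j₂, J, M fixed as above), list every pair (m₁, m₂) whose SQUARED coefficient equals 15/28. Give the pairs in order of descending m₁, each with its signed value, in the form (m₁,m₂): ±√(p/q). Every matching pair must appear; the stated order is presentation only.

Admissible pairs with m₁+m₂ = M = 5/2: (-1/2,3), (1/2,2), (3/2,1)
  (m₁,m₂)=(3/2,1): CG² = 3/28, CG = +√(3/28)
  (m₁,m₂)=(1/2,2): CG² = 5/14, CG = −√(5/14)
  (m₁,m₂)=(-1/2,3): CG² = 15/28, CG = +√(15/28)   ← matches the target
Pairs with CG² = 15/28: (-1/2,3): +√(15/28)

(-1/2,3): +√(15/28)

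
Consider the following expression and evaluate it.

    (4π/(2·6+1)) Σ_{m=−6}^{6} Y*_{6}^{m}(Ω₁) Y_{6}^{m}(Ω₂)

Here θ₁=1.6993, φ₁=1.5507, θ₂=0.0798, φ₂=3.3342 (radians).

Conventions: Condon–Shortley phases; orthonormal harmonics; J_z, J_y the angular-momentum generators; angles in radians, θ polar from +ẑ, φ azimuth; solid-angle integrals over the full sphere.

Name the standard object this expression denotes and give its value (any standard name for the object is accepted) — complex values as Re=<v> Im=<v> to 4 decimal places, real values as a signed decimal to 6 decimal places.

This sum is the spherical-harmonic addition theorem: it equals the Legendre polynomial P_l(cos γ) of the angle γ between the two directions.
Addition theorem: P_6(cos γ) = (4π/13) Σ_m Y*_{lm}(Ω₁) Y_{lm}(Ω₂), m = −6…6:
  m=-6: Y*=(-0.456335, 0.055292)  Y=(0.000000, -0.000000)  product (-0.000000, 0.000000)
  m=-5: Y*=(-0.020640, -0.204719)  Y=(-0.000003, 0.000004)  product (0.000001, 0.000001)
  m=-4: Y*=(-0.281894, 0.022709)  Y=(0.000103, -0.000100)  product (-0.000027, 0.000030)
  m=-3: Y*=(-0.013832, -0.229157)  Y=(-0.002185, 0.001425)  product (0.000357, 0.000481)
  m=-2: Y*=(-0.228317, 0.009182)  Y=(0.030105, -0.012207)  product (-0.006761, 0.003063)
  m=-1: Y*=(-0.004752, -0.236419)  Y=(-0.249740, 0.048705)  product (0.012702, 0.058812)
  m=+0: Y*=(-0.213565, -0.000000)  Y=(0.950210, 0.000000)  product (-0.202932, -0.000000)
  m=+1: Y*=(0.004752, -0.236419)  Y=(0.249740, 0.048705)  product (0.012702, -0.058812)
  m=+2: Y*=(-0.228317, -0.009182)  Y=(0.030105, 0.012207)  product (-0.006761, -0.003063)
  m=+3: Y*=(0.013832, -0.229157)  Y=(0.002185, 0.001425)  product (0.000357, -0.000481)
  m=+4: Y*=(-0.281894, -0.022709)  Y=(0.000103, 0.000100)  product (-0.000027, -0.000030)
  m=+5: Y*=(0.020640, -0.204719)  Y=(0.000003, 0.000004)  product (0.000001, -0.000001)
  m=+6: Y*=(-0.456335, -0.055292)  Y=(0.000000, 0.000000)  product (-0.000000, -0.000000)
Total Σ_m = (-0.190389, 0.000000). Multiply by 0.966644: (-0.184039, 0.000000). P_6(cos γ) = -0.184039

Legendre polynomial (addition theorem), -0.184039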